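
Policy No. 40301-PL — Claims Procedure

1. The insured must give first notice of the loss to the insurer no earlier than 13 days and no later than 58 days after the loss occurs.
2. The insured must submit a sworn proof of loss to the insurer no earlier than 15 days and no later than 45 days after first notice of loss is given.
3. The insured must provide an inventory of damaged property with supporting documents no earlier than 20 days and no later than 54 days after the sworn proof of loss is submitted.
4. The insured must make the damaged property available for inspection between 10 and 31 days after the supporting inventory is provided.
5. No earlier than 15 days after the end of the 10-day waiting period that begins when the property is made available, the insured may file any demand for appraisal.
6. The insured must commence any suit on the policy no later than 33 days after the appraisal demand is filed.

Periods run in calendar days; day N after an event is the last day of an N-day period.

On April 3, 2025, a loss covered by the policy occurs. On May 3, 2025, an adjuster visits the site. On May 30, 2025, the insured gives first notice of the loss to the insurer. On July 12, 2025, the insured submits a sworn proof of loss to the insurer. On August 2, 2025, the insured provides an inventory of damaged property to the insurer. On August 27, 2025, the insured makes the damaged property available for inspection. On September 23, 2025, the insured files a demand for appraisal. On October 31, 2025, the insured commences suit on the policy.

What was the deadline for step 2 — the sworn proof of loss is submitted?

July 14, 2025

Step 2 runs from May 30, 2025, when first notice of loss is given. The window is 15–45 days after May 30, 2025; it closes on July 14, 2025.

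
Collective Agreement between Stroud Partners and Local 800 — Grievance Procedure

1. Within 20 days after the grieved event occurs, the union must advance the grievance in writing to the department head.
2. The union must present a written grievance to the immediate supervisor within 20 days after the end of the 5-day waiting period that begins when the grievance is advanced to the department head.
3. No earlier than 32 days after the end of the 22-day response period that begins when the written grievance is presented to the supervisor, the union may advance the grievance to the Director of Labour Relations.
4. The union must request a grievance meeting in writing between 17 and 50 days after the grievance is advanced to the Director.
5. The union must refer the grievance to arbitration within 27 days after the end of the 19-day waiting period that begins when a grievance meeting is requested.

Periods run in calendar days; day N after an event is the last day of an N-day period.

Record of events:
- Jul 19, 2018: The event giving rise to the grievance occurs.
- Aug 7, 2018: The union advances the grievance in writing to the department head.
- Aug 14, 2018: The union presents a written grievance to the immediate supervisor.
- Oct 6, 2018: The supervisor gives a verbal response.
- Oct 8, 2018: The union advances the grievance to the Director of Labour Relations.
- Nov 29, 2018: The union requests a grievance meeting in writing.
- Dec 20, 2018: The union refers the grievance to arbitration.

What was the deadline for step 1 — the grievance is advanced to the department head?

Step 1 runs from Jul 19, 2018, when the grieved event occurs. 20 days after Jul 19, 2018 is Aug 8, 2018.

Aug 8, 2018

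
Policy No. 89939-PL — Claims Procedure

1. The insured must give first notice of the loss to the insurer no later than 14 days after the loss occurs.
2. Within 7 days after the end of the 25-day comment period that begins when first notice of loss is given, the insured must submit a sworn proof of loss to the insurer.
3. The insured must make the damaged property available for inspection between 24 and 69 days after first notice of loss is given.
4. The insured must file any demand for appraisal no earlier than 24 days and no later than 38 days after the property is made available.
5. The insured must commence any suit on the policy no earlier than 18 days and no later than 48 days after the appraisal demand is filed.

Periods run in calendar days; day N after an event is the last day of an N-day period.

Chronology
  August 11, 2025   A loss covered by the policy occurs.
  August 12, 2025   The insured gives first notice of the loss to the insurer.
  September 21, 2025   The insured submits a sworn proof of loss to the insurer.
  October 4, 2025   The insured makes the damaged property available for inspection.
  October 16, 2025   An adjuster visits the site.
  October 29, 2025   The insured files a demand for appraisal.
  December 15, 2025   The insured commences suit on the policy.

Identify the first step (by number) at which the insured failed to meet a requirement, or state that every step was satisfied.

Step 1: 14 days after August 11, 2025 (when the loss occurs) is August 25, 2025; completed August 12, 2025, before the deadline.
Step 2: 7 days after September 6, 2025 (end of the 25-day comment period, which began when first notice of loss is given on August 12, 2025) is September 13, 2025; not done until September 21, 2025, 8 days after the deadline.
The analysis stops there.

Step 2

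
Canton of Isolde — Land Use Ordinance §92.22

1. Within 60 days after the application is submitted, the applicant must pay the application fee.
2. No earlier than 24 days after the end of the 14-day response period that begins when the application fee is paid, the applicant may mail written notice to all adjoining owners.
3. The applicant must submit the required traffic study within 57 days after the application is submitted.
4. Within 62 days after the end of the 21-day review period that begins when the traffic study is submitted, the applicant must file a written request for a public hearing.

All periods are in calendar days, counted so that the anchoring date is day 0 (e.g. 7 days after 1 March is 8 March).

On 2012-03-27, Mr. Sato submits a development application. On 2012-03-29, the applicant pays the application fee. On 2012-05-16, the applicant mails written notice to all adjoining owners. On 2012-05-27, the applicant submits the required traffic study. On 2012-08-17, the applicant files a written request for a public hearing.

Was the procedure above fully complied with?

No

Step 1 — counting 60 days from 2012-03-27 (when the application is submitted) gives a deadline of 2012-05-26; done 2012-03-29 — timely.
Step 2 — must wait 24 days from 2012-04-12 (end of the 14-day response period, which began when the application fee is paid on 2012-03-29), so not before 2012-05-06; done 2012-05-16, after the minimum wait.
Step 3 — counting 57 days from 2012-03-27 (when the application is submitted) gives a deadline of 2012-05-23; not done until 2012-05-27, 4 days after the deadline.
The analysis stops there.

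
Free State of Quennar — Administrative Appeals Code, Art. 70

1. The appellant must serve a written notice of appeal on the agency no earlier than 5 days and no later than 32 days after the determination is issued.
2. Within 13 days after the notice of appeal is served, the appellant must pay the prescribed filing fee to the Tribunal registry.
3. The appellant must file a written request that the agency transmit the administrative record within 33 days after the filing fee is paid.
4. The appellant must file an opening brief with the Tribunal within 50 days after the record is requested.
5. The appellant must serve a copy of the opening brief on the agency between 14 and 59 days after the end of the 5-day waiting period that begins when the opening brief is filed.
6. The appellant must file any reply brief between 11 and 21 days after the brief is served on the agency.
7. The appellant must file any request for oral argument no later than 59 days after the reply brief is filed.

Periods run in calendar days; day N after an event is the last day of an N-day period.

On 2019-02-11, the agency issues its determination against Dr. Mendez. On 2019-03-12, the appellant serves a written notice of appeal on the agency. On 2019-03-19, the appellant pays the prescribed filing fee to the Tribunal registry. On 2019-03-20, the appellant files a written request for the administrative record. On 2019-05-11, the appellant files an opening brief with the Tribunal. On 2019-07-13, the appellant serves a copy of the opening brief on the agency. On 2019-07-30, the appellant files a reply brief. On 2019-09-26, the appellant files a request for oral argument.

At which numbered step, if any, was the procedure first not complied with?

Step 1 — 5 and 32 days from 2019-02-11 (when the determination is issued) are 2019-02-16 and 2019-03-15 respectively; done 2019-03-12, which is between those dates.
Step 2 — counting 13 days from 2019-03-12 (when the notice of appeal is served) gives a deadline of 2019-03-25; completed 2019-03-19, before the deadline.
Step 3 — counting 33 days from 2019-03-19 (when the filing fee is paid) gives a deadline of 2019-04-21; 2019-03-20 is within that limit.
Step 4 — counting 50 days from 2019-03-20 (when the record is requested) gives a deadline of 2019-05-09; done 2019-05-11 — 2 days late.
Later steps need not be reached.

Step 4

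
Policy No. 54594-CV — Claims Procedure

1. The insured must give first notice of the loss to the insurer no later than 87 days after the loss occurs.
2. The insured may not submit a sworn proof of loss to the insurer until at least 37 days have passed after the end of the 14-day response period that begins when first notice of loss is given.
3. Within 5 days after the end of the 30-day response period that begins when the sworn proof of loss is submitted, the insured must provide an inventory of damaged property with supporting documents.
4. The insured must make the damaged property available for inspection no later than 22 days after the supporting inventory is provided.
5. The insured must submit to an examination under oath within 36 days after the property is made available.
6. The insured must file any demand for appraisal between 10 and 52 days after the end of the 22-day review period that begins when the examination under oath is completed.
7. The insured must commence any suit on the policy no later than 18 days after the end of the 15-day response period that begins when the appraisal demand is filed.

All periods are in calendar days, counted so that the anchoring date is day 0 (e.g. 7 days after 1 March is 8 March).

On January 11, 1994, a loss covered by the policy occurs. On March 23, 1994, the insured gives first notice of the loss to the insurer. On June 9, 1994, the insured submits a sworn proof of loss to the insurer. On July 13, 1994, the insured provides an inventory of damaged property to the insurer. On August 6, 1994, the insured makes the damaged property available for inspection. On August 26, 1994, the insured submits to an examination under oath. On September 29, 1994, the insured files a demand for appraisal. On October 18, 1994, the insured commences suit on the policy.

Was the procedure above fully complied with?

(1) due by January 11, 1994 + 87 days = April 8, 1994; completed March 23, 1994, before the deadline.
(2) permitted from April 6, 1994 + 37 days = May 13, 1994 onward; June 9, 1994 is on or after that date.
(3) due by July 9, 1994 + 5 days = July 14, 1994; July 13, 1994 is within that limit.
(4) due by July 13, 1994 + 22 days = August 4, 1994; not done until August 6, 1994, 2 days after the deadline.
The procedure was therefore not followed at step 4.

No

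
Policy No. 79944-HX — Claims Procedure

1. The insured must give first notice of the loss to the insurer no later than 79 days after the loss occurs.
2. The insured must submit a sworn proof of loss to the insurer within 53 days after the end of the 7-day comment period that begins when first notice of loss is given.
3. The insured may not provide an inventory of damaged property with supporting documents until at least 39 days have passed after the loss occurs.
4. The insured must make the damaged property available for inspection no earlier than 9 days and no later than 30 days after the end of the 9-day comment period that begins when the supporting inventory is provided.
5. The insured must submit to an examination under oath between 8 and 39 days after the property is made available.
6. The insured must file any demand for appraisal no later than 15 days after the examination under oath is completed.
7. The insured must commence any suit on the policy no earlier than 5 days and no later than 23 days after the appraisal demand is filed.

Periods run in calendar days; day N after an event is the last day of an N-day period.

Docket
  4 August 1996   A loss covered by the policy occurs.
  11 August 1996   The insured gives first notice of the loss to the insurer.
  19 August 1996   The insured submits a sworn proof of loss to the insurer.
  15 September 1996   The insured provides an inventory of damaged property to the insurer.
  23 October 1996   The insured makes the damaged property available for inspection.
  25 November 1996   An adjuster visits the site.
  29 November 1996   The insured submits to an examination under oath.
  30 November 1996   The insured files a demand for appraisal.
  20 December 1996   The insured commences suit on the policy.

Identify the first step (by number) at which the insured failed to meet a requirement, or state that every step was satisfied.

None — every step was satisfied

Step 1: 79 days after 4 August 1996 (when the loss occurs) is 22 October 1996; completed 11 August 1996, before the deadline.
Step 2: 53 days after 18 August 1996 (end of the 7-day comment period, which began when first notice of loss is given on 11 August 1996) is 10 October 1996; 19 August 1996 is within that limit.
Step 3: the earliest permitted date is 39 days after 4 August 1996 (when the loss occurs), i.e. 12 September 1996; done 15 September 1996, after the minimum wait.
Step 4: the window is 9–30 days after 24 September 1996 (end of the 9-day comment period, which began when the supporting inventory is provided on 15 September 1996), so 3 October 1996 through 24 October 1996; 23 October 1996 falls inside that range.
Step 5: the window is 8–39 days after 23 October 1996 (when the property is made available), so 31 October 1996 through 1 December 1996; 29 November 1996 falls inside that range.
Step 6: 15 days after 29 November 1996 (when the examination under oath is completed) is 14 December 1996; completed 30 November 1996, before the deadline.
Step 7: the window is 5–23 days after 30 November 1996 (when the appraisal demand is filed), so 5 December 1996 through 23 December 1996; done 20 December 1996, which is between those dates.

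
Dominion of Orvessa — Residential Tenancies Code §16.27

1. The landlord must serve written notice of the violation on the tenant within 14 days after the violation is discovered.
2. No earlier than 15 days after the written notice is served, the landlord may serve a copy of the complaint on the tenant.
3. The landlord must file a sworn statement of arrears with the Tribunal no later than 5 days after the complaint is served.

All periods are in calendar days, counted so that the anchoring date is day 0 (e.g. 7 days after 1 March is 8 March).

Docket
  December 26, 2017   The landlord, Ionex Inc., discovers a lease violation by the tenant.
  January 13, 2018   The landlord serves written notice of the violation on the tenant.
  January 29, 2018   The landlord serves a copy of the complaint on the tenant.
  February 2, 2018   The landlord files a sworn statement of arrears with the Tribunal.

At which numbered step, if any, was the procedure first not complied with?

Step 1: 14 days after December 26, 2017 (when the violation is discovered) is January 9, 2018; January 13, 2018 misses that deadline by 4 days.

Step 1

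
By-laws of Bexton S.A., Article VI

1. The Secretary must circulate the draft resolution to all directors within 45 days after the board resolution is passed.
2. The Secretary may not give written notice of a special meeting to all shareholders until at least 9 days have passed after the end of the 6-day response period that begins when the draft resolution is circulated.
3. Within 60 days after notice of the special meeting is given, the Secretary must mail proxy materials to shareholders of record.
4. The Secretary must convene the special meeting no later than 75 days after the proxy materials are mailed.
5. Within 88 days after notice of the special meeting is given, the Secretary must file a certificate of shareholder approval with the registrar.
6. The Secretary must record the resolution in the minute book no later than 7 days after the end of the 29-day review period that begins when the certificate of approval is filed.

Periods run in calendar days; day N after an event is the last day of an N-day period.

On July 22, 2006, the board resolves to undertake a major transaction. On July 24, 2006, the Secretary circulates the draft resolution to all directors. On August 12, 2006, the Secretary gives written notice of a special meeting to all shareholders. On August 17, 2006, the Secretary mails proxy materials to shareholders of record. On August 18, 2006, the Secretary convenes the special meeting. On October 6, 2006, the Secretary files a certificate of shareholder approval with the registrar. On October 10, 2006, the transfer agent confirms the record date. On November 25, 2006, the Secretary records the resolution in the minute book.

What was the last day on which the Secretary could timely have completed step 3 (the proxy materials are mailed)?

October 11, 2006

Step 3 runs from August 12, 2006, when notice of the special meeting is given. 60 days after August 12, 2006 is October 11, 2006.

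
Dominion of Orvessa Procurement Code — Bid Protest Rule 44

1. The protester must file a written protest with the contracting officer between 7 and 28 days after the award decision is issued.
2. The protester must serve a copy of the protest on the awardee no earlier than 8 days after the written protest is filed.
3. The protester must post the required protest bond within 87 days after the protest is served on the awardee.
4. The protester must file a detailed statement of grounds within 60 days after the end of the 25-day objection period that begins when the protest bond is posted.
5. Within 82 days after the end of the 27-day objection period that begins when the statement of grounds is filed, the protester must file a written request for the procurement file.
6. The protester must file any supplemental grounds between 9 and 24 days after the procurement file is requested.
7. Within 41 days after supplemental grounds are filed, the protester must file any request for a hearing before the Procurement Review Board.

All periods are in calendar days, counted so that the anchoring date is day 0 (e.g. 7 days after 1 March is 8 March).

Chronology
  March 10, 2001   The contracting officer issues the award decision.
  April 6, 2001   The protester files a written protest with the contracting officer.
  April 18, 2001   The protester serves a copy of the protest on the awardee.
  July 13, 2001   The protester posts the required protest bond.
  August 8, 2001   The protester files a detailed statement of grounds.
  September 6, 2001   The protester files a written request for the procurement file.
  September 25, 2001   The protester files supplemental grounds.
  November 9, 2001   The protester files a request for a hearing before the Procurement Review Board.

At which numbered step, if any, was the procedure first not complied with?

Step 7

(1) the permitted window runs from March 10, 2001 + 7 = March 17, 2001 to March 10, 2001 + 28 = April 7, 2001; April 6, 2001 falls inside that range.
(2) permitted from April 6, 2001 + 8 days = April 14, 2001 onward; April 18, 2001 is on or after that date.
(3) due by April 18, 2001 + 87 days = July 14, 2001; July 13, 2001 is within that limit.
(4) due by August 7, 2001 + 60 days = October 6, 2001; done August 8, 2001 — timely.
(5) due by September 4, 2001 + 82 days = November 25, 2001; done September 6, 2001 — timely.
(6) the permitted window runs from September 6, 2001 + 9 = September 15, 2001 to September 6, 2001 + 24 = September 30, 2001; done September 25, 2001 — within the window.
(7) due by September 25, 2001 + 41 days = November 5, 2001; November 9, 2001 misses that deadline by 4 days.
The analysis stops there.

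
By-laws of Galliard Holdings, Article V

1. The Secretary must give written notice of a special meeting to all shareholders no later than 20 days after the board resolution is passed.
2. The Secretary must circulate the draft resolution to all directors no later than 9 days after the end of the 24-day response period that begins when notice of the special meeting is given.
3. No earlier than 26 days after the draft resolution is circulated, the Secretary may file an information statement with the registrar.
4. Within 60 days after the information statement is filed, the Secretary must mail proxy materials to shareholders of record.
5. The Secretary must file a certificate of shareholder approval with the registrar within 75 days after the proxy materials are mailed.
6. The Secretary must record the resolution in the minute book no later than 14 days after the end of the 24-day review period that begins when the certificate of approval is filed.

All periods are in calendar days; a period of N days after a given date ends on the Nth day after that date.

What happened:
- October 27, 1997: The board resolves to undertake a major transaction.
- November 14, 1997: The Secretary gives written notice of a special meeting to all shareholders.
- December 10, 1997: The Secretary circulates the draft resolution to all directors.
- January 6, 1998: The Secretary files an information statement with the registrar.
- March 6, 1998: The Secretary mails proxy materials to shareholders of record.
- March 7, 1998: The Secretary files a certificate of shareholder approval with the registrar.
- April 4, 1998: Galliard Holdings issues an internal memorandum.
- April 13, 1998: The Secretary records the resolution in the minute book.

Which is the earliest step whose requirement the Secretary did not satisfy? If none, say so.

None — every step was satisfied

Step 1: 20 days after October 27, 1997 (when the board resolution is passed) is November 16, 1997; November 14, 1997 is within that limit.
Step 2: 9 days after December 8, 1997 (end of the 24-day response period, which began when notice of the special meeting is given on November 14, 1997) is December 17, 1997; December 10, 1997 is within that limit.
Step 3: the earliest permitted date is 26 days after December 10, 1997 (when the draft resolution is circulated), i.e. January 5, 1998; January 6, 1998 is on or after that date.
Step 4: 60 days after January 6, 1998 (when the information statement is filed) is March 7, 1998; March 6, 1998 is within that limit.
Step 5: 75 days after March 6, 1998 (when the proxy materials are mailed) is May 20, 1998; done March 7, 1998 — timely.
Step 6: 14 days after March 31, 1998 (end of the 24-day review period, which began when the certificate of approval is filed on March 7, 1998) is April 14, 1998; April 13, 1998 is within that limit.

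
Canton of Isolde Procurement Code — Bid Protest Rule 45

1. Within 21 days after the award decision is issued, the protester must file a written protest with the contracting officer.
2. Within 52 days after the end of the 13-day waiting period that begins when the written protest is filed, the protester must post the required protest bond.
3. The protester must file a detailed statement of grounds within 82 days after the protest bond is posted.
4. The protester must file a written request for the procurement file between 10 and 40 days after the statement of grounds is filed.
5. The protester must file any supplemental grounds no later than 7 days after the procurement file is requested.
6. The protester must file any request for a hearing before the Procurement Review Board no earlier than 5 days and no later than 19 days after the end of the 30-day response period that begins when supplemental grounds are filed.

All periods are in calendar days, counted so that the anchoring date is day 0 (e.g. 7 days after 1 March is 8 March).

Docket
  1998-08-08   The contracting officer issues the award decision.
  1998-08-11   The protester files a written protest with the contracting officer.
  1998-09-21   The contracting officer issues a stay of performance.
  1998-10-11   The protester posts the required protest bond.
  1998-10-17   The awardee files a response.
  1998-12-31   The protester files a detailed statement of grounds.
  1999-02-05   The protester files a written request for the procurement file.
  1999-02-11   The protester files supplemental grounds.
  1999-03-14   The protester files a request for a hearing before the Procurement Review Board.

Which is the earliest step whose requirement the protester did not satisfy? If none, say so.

(1) due by 1998-08-08 + 21 days = 1998-08-29; 1998-08-11 is within that limit.
(2) due by 1998-08-24 + 52 days = 1998-10-15; done 1998-10-11 — timely.
(3) due by 1998-10-11 + 82 days = 1999-01-01; completed 1998-12-31, before the deadline.
(4) the permitted window runs from 1998-12-31 + 10 = 1999-01-10 to 1998-12-31 + 40 = 1999-02-09; done 1999-02-05, which is between those dates.
(5) due by 1999-02-05 + 7 days = 1999-02-12; 1999-02-11 is within that limit.
(6) the permitted window runs from 1999-03-13 + 5 = 1999-03-18 to 1999-03-13 + 19 = 1999-04-01; 1999-03-14 is 4 days too early.
No need to go further; step 6 was not satisfied.

Step 6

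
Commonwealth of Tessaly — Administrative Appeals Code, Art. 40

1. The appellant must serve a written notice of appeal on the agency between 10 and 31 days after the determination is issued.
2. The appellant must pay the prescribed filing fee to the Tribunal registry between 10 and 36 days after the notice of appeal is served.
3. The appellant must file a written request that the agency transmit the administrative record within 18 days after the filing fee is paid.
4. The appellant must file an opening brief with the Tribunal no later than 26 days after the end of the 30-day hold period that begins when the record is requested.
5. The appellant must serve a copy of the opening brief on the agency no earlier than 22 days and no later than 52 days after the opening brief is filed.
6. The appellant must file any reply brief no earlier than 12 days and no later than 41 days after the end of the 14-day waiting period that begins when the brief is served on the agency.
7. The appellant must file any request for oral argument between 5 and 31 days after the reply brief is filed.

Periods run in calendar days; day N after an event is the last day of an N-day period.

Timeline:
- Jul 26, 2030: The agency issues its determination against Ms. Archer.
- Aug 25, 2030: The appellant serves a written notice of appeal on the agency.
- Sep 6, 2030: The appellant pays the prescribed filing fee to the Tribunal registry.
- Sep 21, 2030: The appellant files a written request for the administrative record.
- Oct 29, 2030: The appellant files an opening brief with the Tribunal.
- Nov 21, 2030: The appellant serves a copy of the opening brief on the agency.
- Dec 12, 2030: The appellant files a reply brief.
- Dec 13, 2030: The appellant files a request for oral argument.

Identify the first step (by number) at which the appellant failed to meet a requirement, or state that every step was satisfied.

Step 1: the window is 10–31 days after Jul 26, 2030 (when the determination is issued), so Aug 5, 2030 through Aug 26, 2030; done Aug 25, 2030, which is between those dates.
Step 2: the window is 10–36 days after Aug 25, 2030 (when the notice of appeal is served), so Sep 4, 2030 through Sep 30, 2030; Sep 6, 2030 falls inside that range.
Step 3: 18 days after Sep 6, 2030 (when the filing fee is paid) is Sep 24, 2030; done Sep 21, 2030 — timely.
Step 4: 26 days after Oct 21, 2030 (end of the 30-day hold period, which began when the record is requested on Sep 21, 2030) is Nov 16, 2030; Oct 29, 2030 is within that limit.
Step 5: the window is 22–52 days after Oct 29, 2030 (when the opening brief is filed), so Nov 20, 2030 through Dec 20, 2030; done Nov 21, 2030 — within the window.
Step 6: the window is 12–41 days after Dec 5, 2030 (end of the 14-day waiting period, which began when the brief is served on the agency on Nov 21, 2030), so Dec 17, 2030 through Jan 15, 2031; Dec 12, 2030 is 5 days too early.
That is the first point of non-compliance.

Step 6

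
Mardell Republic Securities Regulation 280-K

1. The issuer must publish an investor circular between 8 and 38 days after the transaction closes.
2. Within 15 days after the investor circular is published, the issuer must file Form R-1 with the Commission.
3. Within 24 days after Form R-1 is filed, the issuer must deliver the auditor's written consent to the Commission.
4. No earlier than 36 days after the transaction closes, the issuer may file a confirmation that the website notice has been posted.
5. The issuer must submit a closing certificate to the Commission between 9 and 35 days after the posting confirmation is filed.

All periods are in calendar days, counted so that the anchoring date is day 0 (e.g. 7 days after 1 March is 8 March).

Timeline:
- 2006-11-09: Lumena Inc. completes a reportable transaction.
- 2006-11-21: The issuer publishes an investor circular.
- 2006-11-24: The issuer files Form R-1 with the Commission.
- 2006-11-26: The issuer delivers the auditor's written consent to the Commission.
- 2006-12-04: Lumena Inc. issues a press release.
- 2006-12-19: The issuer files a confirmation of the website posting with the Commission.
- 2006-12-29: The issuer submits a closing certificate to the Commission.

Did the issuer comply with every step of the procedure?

Yes

Step 1: the window is 8–38 days after 2006-11-09 (when the transaction closes), so 2006-11-17 through 2006-12-17; done 2006-11-21 — within the window.
Step 2: 15 days after 2006-11-21 (when the investor circular is published) is 2006-12-06; 2006-11-24 is within that limit.
Step 3: 24 days after 2006-11-24 (when Form R-1 is filed) is 2006-12-18; completed 2006-11-26, before the deadline.
Step 4: the earliest permitted date is 36 days after 2006-11-09 (when the transaction closes), i.e. 2006-12-15; 2006-12-19 is on or after that date.
Step 5: the window is 9–35 days after 2006-12-19 (when the posting confirmation is filed), so 2006-12-28 through 2007-01-23; 2006-12-29 falls inside that range.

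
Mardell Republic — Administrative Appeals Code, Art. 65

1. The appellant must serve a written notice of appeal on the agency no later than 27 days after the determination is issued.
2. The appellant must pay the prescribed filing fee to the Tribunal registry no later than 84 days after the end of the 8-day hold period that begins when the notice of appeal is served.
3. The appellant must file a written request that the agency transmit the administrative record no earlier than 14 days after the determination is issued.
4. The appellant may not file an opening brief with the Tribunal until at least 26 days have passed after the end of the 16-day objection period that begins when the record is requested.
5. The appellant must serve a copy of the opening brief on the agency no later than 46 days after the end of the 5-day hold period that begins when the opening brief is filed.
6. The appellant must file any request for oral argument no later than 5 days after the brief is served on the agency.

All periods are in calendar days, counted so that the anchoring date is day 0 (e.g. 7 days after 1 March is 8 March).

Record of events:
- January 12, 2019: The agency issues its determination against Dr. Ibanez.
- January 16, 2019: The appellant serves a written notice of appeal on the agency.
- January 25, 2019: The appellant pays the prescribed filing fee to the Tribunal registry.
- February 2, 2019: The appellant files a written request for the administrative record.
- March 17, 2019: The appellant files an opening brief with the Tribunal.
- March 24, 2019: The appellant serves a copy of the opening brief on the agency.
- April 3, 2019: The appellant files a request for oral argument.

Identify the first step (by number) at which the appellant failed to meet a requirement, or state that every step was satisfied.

Step 6

(1) due by January 12, 2019 + 27 days = February 8, 2019; completed January 16, 2019, before the deadline.
(2) due by January 24, 2019 + 84 days = April 18, 2019; completed January 25, 2019, before the deadline.
(3) permitted from January 12, 2019 + 14 days = January 26, 2019 onward; done February 2, 2019, after the minimum wait.
(4) permitted from February 18, 2019 + 26 days = March 16, 2019 onward; March 17, 2019 is on or after that date.
(5) due by March 22, 2019 + 46 days = May 7, 2019; completed March 24, 2019, before the deadline.
(6) due by March 24, 2019 + 5 days = March 29, 2019; April 3, 2019 misses that deadline by 5 days.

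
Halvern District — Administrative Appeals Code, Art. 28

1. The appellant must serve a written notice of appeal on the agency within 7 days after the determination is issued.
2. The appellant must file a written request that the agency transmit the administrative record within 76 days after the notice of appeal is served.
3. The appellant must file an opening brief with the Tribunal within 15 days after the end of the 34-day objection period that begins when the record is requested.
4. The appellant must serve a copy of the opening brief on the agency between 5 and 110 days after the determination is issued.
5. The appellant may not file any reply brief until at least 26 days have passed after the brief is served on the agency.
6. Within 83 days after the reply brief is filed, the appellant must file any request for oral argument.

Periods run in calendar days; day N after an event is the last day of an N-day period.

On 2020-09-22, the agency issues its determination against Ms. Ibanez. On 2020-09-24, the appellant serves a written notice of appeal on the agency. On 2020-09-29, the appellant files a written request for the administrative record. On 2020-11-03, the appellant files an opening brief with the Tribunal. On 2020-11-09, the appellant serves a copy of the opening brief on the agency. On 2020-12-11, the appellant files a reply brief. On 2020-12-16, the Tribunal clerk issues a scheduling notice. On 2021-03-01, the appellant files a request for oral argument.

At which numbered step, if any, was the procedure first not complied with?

None — every step was satisfied

(1) due by 2020-09-22 + 7 days = 2020-09-29; completed 2020-09-24, before the deadline.
(2) due by 2020-09-24 + 76 days = 2020-12-09; 2020-09-29 is within that limit.
(3) due by 2020-11-02 + 15 days = 2020-11-17; done 2020-11-03 — timely.
(4) the permitted window runs from 2020-09-22 + 5 = 2020-09-27 to 2020-09-22 + 110 = 2021-01-10; 2020-11-09 falls inside that range.
(5) permitted from 2020-11-09 + 26 days = 2020-12-05 onward; 2020-12-11 is on or after that date.
(6) due by 2020-12-11 + 83 days = 2021-03-04; completed 2021-03-01, before the deadline.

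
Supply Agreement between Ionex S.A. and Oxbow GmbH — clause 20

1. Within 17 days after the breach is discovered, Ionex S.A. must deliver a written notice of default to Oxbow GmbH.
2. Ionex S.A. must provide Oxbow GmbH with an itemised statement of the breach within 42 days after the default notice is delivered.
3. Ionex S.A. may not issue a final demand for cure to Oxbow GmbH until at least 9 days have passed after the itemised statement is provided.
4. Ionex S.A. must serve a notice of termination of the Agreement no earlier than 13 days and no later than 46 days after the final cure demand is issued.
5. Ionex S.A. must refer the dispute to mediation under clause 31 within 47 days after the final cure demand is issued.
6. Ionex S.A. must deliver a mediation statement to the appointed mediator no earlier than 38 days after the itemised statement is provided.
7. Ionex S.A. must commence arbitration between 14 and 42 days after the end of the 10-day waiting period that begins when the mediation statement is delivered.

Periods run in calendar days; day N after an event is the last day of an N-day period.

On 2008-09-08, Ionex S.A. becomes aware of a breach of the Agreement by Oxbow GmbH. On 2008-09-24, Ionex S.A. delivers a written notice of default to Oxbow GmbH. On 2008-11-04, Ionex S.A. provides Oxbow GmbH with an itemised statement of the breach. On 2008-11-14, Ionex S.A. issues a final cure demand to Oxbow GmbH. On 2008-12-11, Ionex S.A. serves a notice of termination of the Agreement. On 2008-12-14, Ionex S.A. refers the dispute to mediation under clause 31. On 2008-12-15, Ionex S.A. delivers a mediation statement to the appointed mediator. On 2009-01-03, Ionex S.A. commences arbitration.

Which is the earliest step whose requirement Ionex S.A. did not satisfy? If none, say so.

Step 1: 17 days after 2008-09-08 (when the breach is discovered) is 2008-09-25; completed 2008-09-24, before the deadline.
Step 2: 42 days after 2008-09-24 (when the default notice is delivered) is 2008-11-05; done 2008-11-04 — timely.
Step 3: the earliest permitted date is 9 days after 2008-11-04 (when the itemised statement is provided), i.e. 2008-11-13; done 2008-11-14 — permitted.
Step 4: the window is 13–46 days after 2008-11-14 (when the final cure demand is issued), so 2008-11-27 through 2008-12-30; 2008-12-11 falls inside that range.
Step 5: 47 days after 2008-11-14 (when the final cure demand is issued) is 2008-12-31; 2008-12-14 is within that limit.
Step 6: the earliest permitted date is 38 days after 2008-11-04 (when the itemised statement is provided), i.e. 2008-12-12; 2008-12-15 is on or after that date.
Step 7: the window is 14–42 days after 2008-12-25 (end of the 10-day waiting period, which began when the mediation statement is delivered on 2008-12-15), so 2009-01-08 through 2009-02-05; done 2009-01-03 — 5 days before the window opened.

Step 7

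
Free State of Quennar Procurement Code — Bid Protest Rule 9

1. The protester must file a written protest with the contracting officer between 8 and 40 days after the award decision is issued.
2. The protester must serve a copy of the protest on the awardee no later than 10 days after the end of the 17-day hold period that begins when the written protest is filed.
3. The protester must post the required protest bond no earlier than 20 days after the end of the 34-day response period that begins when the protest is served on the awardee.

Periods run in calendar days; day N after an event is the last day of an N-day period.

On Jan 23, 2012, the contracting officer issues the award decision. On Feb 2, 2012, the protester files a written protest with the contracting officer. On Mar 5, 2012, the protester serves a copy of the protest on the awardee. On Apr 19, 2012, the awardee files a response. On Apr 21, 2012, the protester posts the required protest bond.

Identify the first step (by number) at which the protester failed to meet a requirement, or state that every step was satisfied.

Step 1 — 8 and 40 days from Jan 23, 2012 (when the award decision is issued) are Jan 31, 2012 and Mar 3, 2012 respectively; done Feb 2, 2012, which is between those dates.
Step 2 — counting 10 days from Feb 19, 2012 (end of the 17-day hold period, which began when the written protest is filed on Feb 2, 2012) gives a deadline of Feb 29, 2012; not done until Mar 5, 2012, 5 days after the deadline.
The analysis stops there.

Step 2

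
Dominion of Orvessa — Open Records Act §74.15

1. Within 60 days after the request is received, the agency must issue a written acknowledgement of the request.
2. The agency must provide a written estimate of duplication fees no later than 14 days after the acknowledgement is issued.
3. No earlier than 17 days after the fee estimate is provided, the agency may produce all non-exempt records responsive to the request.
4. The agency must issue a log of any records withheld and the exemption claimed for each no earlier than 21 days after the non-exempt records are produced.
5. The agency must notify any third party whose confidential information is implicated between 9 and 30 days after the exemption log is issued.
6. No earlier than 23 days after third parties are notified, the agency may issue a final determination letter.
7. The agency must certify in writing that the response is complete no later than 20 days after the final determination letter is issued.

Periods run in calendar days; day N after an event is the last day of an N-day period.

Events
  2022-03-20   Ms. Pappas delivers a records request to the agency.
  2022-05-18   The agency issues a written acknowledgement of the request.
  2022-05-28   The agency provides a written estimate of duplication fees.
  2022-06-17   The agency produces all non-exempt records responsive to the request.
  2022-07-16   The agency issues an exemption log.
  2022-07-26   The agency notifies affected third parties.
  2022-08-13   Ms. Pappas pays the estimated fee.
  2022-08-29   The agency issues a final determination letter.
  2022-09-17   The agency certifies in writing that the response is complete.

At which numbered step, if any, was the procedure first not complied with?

Step 1: 60 days after 2022-03-20 (when the request is received) is 2022-05-19; completed 2022-05-18, before the deadline.
Step 2: 14 days after 2022-05-18 (when the acknowledgement is issued) is 2022-06-01; completed 2022-05-28, before the deadline.
Step 3: the earliest permitted date is 17 days after 2022-05-28 (when the fee estimate is provided), i.e. 2022-06-14; done 2022-06-17 — permitted.
Step 4: the earliest permitted date is 21 days after 2022-06-17 (when the non-exempt records are produced), i.e. 2022-07-08; 2022-07-16 is on or after that date.
Step 5: the window is 9–30 days after 2022-07-16 (when the exemption log is issued), so 2022-07-25 through 2022-08-15; 2022-07-26 falls inside that range.
Step 6: the earliest permitted date is 23 days after 2022-07-26 (when third parties are notified), i.e. 2022-08-18; 2022-08-29 is on or after that date.
Step 7: 20 days after 2022-08-29 (when the final determination letter is issued) is 2022-09-18; 2022-09-17 is within that limit.

None — every step was satisfied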